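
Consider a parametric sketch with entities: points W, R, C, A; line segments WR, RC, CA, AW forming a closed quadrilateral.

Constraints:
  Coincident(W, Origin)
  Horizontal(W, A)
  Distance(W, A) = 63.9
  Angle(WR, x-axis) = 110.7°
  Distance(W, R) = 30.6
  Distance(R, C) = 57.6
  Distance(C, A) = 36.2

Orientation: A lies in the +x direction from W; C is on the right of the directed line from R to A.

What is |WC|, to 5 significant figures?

32.217

Checks: W = (0.00, 0.00) ✓; |RC| = 57.60 ✓; |CA| = 36.20 ✓.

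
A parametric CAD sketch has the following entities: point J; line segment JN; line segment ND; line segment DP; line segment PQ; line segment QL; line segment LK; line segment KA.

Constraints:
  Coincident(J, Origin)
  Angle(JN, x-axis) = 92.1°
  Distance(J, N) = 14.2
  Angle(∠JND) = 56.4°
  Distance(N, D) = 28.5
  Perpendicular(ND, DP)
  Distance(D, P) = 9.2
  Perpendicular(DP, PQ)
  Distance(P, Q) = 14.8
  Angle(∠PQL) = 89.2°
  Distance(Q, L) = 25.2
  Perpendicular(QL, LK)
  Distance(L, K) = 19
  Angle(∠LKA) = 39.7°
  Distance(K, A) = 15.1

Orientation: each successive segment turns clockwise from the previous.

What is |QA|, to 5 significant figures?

17.217

J is at the origin; JN runs at 92.1° with length 14.2, so N = (-0.52034, 14.190). ∠JND = 56.4° gives ND at -31.500° from the x-axis; with |ND| = 28.5, D = (23.780, -0.70075). ND is perpendicular to DP, so DP runs at -121.50°; with |DP| = 9.2, P = (18.973, -8.5450). The perpendicularity gives PQ at right angles to DP, so PQ runs at 148.50°; with |PQ| = 14.8, Q = (6.3538, -0.81206). ∠PQL = 89.2° gives QL at 57.700° from the x-axis; with |QL| = 25.2, L = (19.820, 20.489). QL ⟂ LK, so LK runs at -32.300°; with |LK| = 19.0, K = (35.879, 10.336). ∠LKA = 39.7° gives KA at -172.60° from the x-axis; with |KA| = 15.1, A = (20.905, 8.3910). Then |QA| = |A − Q| = 17.217.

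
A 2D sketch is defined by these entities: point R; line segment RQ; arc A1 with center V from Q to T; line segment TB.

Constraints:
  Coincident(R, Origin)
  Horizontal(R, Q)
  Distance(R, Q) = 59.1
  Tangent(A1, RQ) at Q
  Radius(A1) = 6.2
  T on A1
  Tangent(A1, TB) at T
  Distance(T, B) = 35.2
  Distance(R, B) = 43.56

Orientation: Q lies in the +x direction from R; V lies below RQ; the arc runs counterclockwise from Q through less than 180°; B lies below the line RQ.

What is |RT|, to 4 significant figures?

54.35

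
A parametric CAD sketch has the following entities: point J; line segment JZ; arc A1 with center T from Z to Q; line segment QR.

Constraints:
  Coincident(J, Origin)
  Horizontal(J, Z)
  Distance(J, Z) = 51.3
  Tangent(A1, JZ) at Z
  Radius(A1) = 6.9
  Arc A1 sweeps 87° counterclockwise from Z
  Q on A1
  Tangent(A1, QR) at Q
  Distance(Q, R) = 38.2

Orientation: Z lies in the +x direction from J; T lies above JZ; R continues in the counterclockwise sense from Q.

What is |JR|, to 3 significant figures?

75.0

J is at the origin; J and Z share the same y with |JZ| = 51.3 and Z on the +x side, so Z = (51.3, 0.00). The tangent condition forces TZ to be normal to JZ, so T = Z + (0, 6.9) = (51.3, 6.90). On A1, Z sits at bearing -90° from T; an 87° counterclockwise sweep puts Q at bearing -3°, so Q = T + 6.9·(cos -3°, sin -3°) = (58.2, 6.54). A1 meets QR tangentially, so TQ is at right angles to QR, so QR runs along (−sin -3°, cos -3°); with |QR| = 38.2, R = (60.2, 44.7). Then |JR| = |R − J| = 75.0.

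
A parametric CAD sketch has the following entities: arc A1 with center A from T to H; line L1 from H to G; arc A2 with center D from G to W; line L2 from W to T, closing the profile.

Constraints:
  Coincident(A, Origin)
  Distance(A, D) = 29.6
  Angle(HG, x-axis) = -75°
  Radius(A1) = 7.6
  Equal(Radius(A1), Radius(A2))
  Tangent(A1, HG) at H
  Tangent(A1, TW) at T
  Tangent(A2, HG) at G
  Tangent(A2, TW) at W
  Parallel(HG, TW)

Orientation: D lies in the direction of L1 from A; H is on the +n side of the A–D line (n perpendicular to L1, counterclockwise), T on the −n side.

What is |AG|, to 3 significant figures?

30.6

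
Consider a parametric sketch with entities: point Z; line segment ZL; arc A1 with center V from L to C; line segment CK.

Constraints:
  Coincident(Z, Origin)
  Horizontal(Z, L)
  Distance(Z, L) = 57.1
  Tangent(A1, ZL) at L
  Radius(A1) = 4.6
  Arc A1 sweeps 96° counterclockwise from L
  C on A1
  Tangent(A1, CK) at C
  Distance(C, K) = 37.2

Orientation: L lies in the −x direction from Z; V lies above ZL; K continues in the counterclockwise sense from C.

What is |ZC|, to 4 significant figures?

52.77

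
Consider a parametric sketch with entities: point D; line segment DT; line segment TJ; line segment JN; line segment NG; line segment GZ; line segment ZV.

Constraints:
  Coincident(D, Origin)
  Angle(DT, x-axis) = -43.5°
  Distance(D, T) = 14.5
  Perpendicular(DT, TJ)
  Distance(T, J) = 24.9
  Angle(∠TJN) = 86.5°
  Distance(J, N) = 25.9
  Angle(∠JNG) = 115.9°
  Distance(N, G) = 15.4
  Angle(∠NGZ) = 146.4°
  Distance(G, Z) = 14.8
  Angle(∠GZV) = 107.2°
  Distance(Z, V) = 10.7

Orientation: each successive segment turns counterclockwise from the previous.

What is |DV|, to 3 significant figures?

7.53

∠NGZ = 146.4° gives GZ at -122° from the x-axis; with |GZ| = 14.8, Z = (-14.1, 5.93). ∠GZV = 107.2° gives ZV at -49.5° from the x-axis; with |ZV| = 10.7, V = (-7.20, -2.21). Then |DV| = |V − D| = 7.53.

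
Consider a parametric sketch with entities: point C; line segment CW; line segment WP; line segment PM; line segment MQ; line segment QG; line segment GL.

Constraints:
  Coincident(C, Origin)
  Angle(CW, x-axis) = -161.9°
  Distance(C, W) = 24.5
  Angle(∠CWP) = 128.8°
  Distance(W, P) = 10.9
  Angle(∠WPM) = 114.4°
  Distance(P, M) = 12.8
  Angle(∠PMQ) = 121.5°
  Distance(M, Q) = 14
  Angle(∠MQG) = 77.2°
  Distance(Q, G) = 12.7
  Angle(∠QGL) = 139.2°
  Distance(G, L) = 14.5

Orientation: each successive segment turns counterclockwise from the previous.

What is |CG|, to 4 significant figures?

15.86

C is at the origin; CW runs at -161.9° with length 24.5, so W = (-23.29, -7.612). ∠CWP = 128.8° gives WP at -110.7° from the x-axis; with |WP| = 10.9, P = (-27.14, -17.81). ∠WPM = 114.4° gives PM at -45.10° from the x-axis; with |PM| = 12.8, M = (-18.11, -26.87). ∠PMQ = 121.5° gives MQ at 13.40° from the x-axis; with |MQ| = 14.0, Q = (-4.486, -23.63). ∠MQG = 77.2° gives QG at 116.2° from the x-axis; with |QG| = 12.7, G = (-10.09, -12.24). Then |CG| = |G − C| = 15.86.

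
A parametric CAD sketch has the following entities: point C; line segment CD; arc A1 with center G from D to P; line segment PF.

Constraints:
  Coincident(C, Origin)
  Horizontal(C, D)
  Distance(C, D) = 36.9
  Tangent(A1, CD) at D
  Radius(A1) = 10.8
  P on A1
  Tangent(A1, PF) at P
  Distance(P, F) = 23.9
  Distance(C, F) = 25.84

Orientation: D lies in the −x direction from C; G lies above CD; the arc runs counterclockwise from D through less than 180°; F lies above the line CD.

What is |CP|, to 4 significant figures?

28.88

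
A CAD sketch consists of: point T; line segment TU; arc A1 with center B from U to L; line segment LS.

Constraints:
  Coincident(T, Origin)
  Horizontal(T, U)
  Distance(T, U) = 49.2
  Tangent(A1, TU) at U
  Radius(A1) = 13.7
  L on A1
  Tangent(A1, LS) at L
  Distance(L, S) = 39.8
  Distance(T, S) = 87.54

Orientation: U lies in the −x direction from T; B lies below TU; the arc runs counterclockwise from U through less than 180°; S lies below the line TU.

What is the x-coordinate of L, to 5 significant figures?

-62.419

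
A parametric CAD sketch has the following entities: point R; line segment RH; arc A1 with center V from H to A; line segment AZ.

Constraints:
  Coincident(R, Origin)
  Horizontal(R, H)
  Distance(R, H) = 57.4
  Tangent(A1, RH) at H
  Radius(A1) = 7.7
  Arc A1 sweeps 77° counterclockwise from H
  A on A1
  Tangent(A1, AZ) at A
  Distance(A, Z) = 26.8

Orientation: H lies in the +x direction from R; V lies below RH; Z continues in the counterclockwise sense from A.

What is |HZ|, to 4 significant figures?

34.82

On A1, H sits at bearing 90° from V; a 77° counterclockwise sweep puts A at bearing 167°, so A = V + 7.7·(cos 167°, sin 167°) = (49.90, -5.968). Tangency of A1 to AZ means the radius VA is perpendicular to AZ, so AZ runs along (−sin 167°, cos 167°); with |AZ| = 26.8, Z = (43.87, -32.08). Then |HZ| = |Z − H| = 34.82.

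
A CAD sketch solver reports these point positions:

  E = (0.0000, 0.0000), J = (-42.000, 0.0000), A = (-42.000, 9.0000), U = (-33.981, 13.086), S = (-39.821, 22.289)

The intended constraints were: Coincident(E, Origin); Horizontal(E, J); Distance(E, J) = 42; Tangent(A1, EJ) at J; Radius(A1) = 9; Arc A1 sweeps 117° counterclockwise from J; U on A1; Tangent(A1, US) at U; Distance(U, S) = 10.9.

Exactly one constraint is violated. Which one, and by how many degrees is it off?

Tangent(A1, US) at U — off by 5.40°.

E = (0.00, 0.00) ✓; E.y = 0.00, J.y = 0.00 ✓; |EJ| = 42.00 ✓; ∠(AJ, JE) = 90.00° ✓; |AJ| = 9.000 ✓; bearing(A→U) − bearing(A→J) = 117.0° ✓; |AU| = 9.000 ✓; ∠(AU, US) = 84.60° ✗; |US| = 10.90 ✓.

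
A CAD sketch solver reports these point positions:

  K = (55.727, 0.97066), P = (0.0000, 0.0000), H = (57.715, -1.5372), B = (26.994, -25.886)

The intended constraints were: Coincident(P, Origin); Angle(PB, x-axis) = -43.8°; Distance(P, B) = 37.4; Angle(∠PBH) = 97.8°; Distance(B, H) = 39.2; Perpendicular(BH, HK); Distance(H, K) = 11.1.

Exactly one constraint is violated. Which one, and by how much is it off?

Distance(H, K) = 11.1 — off by 7.90.

P = (0.00, 0.00) ✓; PB at -43.80° ✓; |PB| = 37.40 ✓; ∠PBH = 97.80° ✓; |BH| = 39.20 ✓; ∠(BH, HK) = 90.00° ✓; |HK| = 3.200 ✗.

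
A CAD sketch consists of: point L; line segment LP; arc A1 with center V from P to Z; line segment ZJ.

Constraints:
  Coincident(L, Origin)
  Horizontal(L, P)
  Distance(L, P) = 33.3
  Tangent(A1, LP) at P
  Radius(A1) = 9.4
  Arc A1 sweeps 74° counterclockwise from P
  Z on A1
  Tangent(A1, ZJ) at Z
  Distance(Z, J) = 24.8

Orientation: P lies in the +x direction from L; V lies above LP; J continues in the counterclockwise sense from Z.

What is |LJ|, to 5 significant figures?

57.941

L is at the origin; L and P share the same y with |LP| = 33.3 and P on the +x side, so P = (33.300, 0.0000). A1 meets LP tangentially, so VP is at right angles to LP, so V = P + (0, 9.4) = (33.300, 9.4000). On A1, P sits at bearing -90° from V; a 74° counterclockwise sweep puts Z at bearing -16°, so Z = V + 9.4·(cos -16°, sin -16°) = (42.336, 6.8090). The tangent condition forces VZ to be normal to ZJ, so ZJ runs along (−sin -16°, cos -16°); with |ZJ| = 24.8, J = (49.172, 30.648). Then |LJ| = |J − L| = 57.941.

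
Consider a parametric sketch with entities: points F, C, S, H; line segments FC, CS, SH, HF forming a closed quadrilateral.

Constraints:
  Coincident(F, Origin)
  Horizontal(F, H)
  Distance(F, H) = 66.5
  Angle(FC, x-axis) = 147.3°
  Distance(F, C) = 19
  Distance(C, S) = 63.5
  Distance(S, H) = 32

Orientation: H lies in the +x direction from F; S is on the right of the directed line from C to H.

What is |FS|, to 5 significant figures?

44.628

Checks: |CS| = 63.50 ✓; |SH| = 32.00 ✓.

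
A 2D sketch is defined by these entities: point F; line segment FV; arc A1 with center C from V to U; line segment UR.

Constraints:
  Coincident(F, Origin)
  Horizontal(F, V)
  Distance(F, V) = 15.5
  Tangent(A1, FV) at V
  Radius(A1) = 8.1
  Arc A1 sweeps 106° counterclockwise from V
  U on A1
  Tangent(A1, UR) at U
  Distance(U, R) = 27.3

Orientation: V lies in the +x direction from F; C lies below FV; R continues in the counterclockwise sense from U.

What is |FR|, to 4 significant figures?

39.62

F is at the origin; F and V share the same y with |FV| = 15.5 and V on the +x side, so V = (15.50, 0.000). Since A1 is tangent to FV there, CV ⟂ FV, so C = V + (0, -8.1) = (15.50, -8.100). On A1, V sits at bearing 90° from C; a 106° counterclockwise sweep puts U at bearing 196°, so U = C + 8.1·(cos 196°, sin 196°) = (7.714, -10.33). Since A1 is tangent to UR there, CU ⟂ UR, so UR runs along (−sin 196°, cos 196°); with |UR| = 27.3, R = (15.24, -36.58). Then |FR| = |R − F| = 39.62.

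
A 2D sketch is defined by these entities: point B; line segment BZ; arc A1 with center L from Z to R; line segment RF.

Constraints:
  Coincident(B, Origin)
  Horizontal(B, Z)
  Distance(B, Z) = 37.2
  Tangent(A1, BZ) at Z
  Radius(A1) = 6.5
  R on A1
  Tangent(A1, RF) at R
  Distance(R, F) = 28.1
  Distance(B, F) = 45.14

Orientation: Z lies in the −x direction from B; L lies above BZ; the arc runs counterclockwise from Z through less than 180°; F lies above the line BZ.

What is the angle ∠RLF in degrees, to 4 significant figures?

76.98°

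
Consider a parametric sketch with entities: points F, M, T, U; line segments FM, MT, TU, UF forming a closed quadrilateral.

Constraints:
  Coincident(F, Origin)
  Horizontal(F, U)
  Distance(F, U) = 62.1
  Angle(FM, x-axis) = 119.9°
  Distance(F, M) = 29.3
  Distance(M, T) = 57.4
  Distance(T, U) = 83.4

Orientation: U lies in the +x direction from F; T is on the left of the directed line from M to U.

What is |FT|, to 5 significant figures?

74.222

F is at the origin; FU is horizontal with |FU| = 62.1 and U in +x, so U = (62.1, 0). FM runs at 119.9° with |FM| = 29.3, so M = (-14.606, 25.400). T is determined by |MT| = 57.4 and |TU| = 83.4 together: it lies at the intersection of circle(M, 57.4) and circle(U, 83.4). With |MU| = 80.802, the foot of the radical line on MU is 17.748 from M and the perpendicular offset is √(57.4² − 17.748²) = 54.587. Taking the left-of-MU solution: T = (19.402, 71.641).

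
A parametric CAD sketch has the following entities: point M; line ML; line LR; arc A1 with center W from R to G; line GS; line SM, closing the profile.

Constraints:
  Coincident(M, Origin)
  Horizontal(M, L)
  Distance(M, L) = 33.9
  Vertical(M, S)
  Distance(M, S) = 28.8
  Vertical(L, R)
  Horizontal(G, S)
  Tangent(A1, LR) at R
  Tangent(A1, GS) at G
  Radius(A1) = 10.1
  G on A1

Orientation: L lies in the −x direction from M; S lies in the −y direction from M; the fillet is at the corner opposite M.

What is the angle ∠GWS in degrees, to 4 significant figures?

67.01°

M is at the origin; M and L share the same y with |ML| = 33.9 and L on the −x side, so L = (-33.90, 0.000). M and S share the same x with |MS| = 28.8 and S on the −y side, so S = (0.000, -28.80). The virtual corner opposite M is at (-33.90, -28.80). A1 meets LR tangentially, so WR is at right angles to LR and since A1 is tangent to GS there, WG ⟂ GS, with radius 10.1, so the center W sits 10.1 in from both sides at W = (-23.80, -18.70). That places the tangent points at R = (-33.90, -18.70) on LR and G = (-23.80, -28.80) on GS. Then cos ∠GWS = WG·WS / (|WG||WS|), giving 67.01°.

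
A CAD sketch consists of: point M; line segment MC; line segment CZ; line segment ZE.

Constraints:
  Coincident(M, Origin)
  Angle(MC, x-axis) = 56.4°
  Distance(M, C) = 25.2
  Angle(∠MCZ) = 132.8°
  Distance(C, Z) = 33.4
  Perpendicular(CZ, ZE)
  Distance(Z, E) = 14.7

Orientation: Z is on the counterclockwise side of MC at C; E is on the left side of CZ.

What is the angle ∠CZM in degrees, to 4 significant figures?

20.10°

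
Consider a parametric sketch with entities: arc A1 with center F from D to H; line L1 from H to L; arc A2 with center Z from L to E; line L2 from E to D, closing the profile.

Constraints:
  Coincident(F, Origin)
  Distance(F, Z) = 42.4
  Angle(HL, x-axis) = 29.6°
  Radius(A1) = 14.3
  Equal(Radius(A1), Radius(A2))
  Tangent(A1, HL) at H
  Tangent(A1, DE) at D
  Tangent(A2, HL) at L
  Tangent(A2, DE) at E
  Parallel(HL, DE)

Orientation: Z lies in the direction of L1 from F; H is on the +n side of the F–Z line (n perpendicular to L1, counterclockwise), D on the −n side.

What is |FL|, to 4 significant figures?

44.75

The slot axis is L1's direction at 29.6°, so u = (cos 29.6°, sin 29.6°) = (0.8695, 0.4939) and n = (−sin 29.6°, cos 29.6°) = (-0.4939, 0.8695). F is at the origin and Z lies 42.4 along u from F, so Z = 42.4·u = (36.87, 20.94). Tangency of A1 to both parallel lines with radius 14.3 puts H and D at F ± 14.3·n: H = (-7.063, 12.43), D = (7.063, -12.43). Equal radii place L and E the same way about Z: L = Z + 14.3·n = (29.80, 33.38), E = Z − 14.3·n = (43.93, 8.509). Then |FL| = |L − F| = 44.75.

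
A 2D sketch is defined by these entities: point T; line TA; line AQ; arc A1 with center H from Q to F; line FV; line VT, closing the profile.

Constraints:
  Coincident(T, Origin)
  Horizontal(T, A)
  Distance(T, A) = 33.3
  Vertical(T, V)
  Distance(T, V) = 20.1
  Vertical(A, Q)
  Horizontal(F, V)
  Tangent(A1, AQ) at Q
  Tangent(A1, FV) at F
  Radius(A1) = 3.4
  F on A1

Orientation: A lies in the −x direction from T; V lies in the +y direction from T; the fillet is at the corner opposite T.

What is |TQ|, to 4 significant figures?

37.25

T is at the origin; T and A share the same y with |TA| = 33.3 and A on the −x side, so A = (-33.30, 0.000). TV is vertical with |TV| = 20.1 and V on the +y side, so V = (0.000, 20.10). The virtual corner opposite T is at (-33.30, 20.10). A1 meets AQ tangentially, so HQ is at right angles to AQ and since A1 is tangent to FV there, HF ⟂ FV, with radius 3.4, so the center H sits 3.4 in from both sides at H = (-29.90, 16.70). That places the tangent points at Q = (-33.30, 16.70) on AQ and F = (-29.90, 20.10) on FV. Then |TQ| = |Q − T| = 37.25.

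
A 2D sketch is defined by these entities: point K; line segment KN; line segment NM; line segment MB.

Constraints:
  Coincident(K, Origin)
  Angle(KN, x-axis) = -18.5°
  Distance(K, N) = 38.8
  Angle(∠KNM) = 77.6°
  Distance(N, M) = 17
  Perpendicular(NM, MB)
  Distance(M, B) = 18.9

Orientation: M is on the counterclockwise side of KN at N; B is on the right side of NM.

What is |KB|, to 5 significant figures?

57.453

K is at the origin; KN runs at -18.5° with length 38.8, so N = 38.8·(cos -18.5°, sin -18.5°) = (36.795, -12.311). ∠KNM = 77.6°, so NM runs at -18.5° + (180° − 77.6°) = 83.900° from the x-axis; with |NM| = 17.0, M = N + 17.0·(cos 83.900°, sin 83.900°) = (38.601, 4.5923). NM is perpendicular to MB; with |MB| = 18.9 on the right of NM, B = M + 18.9·(0.99434, -0.10626) = (57.394, 2.5839). Then |KB| = |B − K| = 57.453.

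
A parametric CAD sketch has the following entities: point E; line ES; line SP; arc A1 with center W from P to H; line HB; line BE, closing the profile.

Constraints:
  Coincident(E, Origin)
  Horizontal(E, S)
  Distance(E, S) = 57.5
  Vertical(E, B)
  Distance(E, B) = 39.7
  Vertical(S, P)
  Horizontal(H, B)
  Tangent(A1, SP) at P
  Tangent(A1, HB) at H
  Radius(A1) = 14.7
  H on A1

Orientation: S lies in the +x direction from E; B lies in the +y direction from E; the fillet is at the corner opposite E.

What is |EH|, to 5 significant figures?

58.377

E is at the origin; E and S share the same y with |ES| = 57.5 and S on the +x side, so S = (57.500, 0.0000). E and B share the same x with |EB| = 39.7 and B on the +y side, so B = (0.0000, 39.700). The virtual corner opposite E is at (57.500, 39.700). Tangency of A1 to SP means the radius WP is perpendicular to SP and A1 meets HB tangentially, so WH is at right angles to HB, with radius 14.7, so the center W sits 14.7 in from both sides at W = (42.800, 25.000). That places the tangent points at P = (57.500, 25.000) on SP and H = (42.800, 39.700) on HB. Then |EH| = |H − E| = 58.377.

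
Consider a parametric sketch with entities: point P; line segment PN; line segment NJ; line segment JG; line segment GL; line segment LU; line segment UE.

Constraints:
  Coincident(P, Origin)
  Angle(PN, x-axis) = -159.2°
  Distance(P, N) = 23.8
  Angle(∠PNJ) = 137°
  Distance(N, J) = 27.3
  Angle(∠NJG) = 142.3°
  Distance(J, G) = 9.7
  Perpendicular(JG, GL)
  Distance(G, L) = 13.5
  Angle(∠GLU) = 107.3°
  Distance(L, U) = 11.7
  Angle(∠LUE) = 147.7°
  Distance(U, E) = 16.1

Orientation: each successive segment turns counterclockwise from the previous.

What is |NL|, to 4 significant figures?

31.46

∠NJG = 142.3° gives JG at -78.50° from the x-axis; with |JG| = 9.7, G = (-32.37, -42.45). JG is perpendicular to GL, so GL runs at 11.50°; with |GL| = 13.5, L = (-19.14, -39.76). Then |NL| = |L − N| = 31.46.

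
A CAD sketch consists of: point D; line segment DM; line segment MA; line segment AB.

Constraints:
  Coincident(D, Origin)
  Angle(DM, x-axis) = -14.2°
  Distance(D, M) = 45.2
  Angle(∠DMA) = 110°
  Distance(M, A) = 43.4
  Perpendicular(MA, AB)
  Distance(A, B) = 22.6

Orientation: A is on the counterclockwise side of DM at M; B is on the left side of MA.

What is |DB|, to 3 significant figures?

62.1

∠DMA = 110.0°, so MA runs at -14.2° + (180° − 110.0°) = 55.8° from the x-axis; with |MA| = 43.4, A = M + 43.4·(cos 55.8°, sin 55.8°) = (68.2, 24.8). The perpendicularity gives AB at right angles to MA; with |AB| = 22.6 on the left of MA, B = A + 22.6·(-0.827, 0.562) = (49.5, 37.5). Then |DB| = |B − D| = 62.1.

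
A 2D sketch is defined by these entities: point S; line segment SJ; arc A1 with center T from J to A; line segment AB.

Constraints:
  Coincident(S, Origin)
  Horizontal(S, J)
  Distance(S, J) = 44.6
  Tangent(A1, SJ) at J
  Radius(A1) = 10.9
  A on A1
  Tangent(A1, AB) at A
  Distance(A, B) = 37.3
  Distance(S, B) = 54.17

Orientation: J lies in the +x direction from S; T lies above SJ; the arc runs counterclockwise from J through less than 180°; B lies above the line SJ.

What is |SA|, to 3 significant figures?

55.8

Checks: ∠(TJ, JS) = 90.00° ✓; |TJ| = 10.90 ✓; |TA| = 10.90 ✓; ∠(TA, AB) = 90.00° ✓; |AB| = 37.30 ✓; |SB| = 54.17 ✓.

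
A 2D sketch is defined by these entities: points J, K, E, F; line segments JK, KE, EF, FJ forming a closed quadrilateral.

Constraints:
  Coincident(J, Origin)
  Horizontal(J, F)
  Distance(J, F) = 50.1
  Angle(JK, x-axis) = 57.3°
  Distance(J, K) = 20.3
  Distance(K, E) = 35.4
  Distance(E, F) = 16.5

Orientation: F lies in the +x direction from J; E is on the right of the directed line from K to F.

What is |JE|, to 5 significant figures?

36.691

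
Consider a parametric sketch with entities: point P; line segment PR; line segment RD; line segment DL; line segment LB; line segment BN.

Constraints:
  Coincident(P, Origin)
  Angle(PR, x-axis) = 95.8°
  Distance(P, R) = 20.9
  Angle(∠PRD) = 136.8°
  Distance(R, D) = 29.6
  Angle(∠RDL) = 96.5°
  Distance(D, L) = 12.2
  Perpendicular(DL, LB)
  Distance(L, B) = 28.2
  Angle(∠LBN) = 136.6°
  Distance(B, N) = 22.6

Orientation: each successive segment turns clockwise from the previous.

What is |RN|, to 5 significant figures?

15.211

P is at the origin; PR runs at 95.8° with length 20.9, so R = (-2.1121, 20.793). ∠PRD = 136.8° gives RD at 52.600° from the x-axis; with |RD| = 29.6, D = (15.866, 44.308). ∠RDL = 96.5° gives DL at -30.900° from the x-axis; with |DL| = 12.2, L = (26.335, 38.042). The perpendicularity gives LB at right angles to DL, so LB runs at -120.90°; with |LB| = 28.2, B = (11.853, 13.845). ∠LBN = 136.6° gives BN at -164.30° from the x-axis; with |BN| = 22.6, N = (-9.9041, 7.7295). Then |RN| = |N − R| = 15.211.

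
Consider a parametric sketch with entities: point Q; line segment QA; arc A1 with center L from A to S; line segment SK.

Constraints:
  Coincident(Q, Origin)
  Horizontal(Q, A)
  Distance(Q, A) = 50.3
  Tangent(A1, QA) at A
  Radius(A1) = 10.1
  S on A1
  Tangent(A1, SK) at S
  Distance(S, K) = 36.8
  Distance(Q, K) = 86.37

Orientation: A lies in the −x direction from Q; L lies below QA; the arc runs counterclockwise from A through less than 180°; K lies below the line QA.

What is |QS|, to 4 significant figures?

58.98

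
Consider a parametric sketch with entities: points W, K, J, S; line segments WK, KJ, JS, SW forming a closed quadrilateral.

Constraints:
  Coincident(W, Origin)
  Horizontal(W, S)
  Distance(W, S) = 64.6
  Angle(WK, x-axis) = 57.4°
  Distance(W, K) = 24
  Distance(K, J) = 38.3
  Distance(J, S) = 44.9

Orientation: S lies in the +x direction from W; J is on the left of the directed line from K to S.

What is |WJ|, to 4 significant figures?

60.87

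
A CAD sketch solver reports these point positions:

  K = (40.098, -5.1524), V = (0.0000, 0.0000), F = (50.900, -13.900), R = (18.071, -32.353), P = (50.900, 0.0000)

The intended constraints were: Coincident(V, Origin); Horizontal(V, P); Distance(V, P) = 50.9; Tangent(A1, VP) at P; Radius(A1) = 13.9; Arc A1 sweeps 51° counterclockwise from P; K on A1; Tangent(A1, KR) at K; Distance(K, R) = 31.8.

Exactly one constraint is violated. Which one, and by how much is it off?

Distance(K, R) = 31.8 — off by 3.20.

V = (0.00, 0.00) ✓; V.y = 0.00, P.y = 0.00 ✓; |VP| = 50.90 ✓; ∠(FP, PV) = 90.00° ✓; |FP| = 13.90 ✓; bearing(F→K) − bearing(F→P) = 51.00° ✓; |FK| = 13.90 ✓; ∠(FK, KR) = 90.00° ✓; |KR| = 35.00 ✗.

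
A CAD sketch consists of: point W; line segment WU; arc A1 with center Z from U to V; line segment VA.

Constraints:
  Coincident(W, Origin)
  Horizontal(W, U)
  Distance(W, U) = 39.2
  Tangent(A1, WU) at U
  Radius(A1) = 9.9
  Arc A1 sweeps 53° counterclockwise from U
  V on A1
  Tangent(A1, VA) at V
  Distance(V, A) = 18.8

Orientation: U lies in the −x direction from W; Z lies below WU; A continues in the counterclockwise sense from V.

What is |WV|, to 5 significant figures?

47.271

A1 meets WU tangentially, so ZU is at right angles to WU, so Z = U + (0, -9.9) = (-39.200, -9.9000). On A1, U sits at bearing 90° from Z; a 53° counterclockwise sweep puts V at bearing 143°, so V = Z + 9.9·(cos 143°, sin 143°) = (-47.106, -3.9420). Then |WV| = |V − W| = 47.271.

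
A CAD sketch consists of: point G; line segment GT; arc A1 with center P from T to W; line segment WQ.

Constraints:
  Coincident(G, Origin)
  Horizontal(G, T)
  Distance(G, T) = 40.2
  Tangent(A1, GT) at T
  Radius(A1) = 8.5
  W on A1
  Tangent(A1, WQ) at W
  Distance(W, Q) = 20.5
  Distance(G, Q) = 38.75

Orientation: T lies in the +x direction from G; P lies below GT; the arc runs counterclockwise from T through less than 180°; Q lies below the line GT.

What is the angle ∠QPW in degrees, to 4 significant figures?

67.48°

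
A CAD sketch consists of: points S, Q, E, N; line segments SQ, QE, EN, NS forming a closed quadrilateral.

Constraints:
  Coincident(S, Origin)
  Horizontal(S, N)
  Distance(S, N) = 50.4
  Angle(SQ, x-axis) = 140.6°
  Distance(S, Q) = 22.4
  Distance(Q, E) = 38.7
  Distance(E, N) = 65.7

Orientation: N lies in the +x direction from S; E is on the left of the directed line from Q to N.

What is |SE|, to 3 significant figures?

46.7

S is at the origin; S and N share the same y with |SN| = 50.4 and N in +x, so N = (50.4, 0). SQ runs at 140.6° with |SQ| = 22.4, so Q = (-17.3, 14.2). E is determined by |QE| = 38.7 and |EN| = 65.7 together: it lies at the intersection of circle(Q, 38.7) and circle(N, 65.7). With |QN| = 69.2, the foot of the radical line on QN is 14.2 from Q and the perpendicular offset is √(38.7² − 14.2²) = 36.0. Taking the left-of-QN solution: E = (4.01, 46.5).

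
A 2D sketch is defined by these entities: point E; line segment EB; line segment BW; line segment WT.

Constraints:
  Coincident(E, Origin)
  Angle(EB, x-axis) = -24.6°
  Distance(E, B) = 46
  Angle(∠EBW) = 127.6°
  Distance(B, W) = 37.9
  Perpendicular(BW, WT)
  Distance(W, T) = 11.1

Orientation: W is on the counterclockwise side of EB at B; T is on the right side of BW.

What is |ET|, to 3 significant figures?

81.3

E is at the origin; EB runs at -24.6° with length 46.0, so B = 46.0·(cos -24.6°, sin -24.6°) = (41.8, -19.1). ∠EBW = 127.6°, so BW runs at -24.6° + (180° − 127.6°) = 27.8° from the x-axis; with |BW| = 37.9, W = B + 37.9·(cos 27.8°, sin 27.8°) = (75.4, -1.47). BW ⟂ WT; with |WT| = 11.1 on the right of BW, T = W + 11.1·(0.466, -0.885) = (80.5, -11.3). Then |ET| = |T − E| = 81.3.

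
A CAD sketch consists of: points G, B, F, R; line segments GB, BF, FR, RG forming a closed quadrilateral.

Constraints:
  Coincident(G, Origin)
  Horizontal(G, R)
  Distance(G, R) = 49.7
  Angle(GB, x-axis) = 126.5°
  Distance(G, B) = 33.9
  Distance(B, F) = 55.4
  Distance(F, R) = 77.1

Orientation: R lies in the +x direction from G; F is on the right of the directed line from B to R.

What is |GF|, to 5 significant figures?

35.756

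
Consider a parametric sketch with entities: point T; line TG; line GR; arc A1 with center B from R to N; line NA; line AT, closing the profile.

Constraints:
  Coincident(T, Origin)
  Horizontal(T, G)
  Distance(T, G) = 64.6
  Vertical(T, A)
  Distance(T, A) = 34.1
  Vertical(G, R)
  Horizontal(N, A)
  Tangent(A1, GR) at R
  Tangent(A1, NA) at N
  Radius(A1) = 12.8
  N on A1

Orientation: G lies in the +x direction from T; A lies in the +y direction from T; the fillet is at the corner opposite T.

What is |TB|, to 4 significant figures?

56.01

T is at the origin; T and G share the same y with |TG| = 64.6 and G on the +x side, so G = (64.60, 0.000). TA is vertical with |TA| = 34.1 and A on the +y side, so A = (0.000, 34.10). The virtual corner opposite T is at (64.60, 34.10). Tangency of A1 to GR means the radius BR is perpendicular to GR and since A1 is tangent to NA there, BN ⟂ NA, with radius 12.8, so the center B sits 12.8 in from both sides at B = (51.80, 21.30). Then |TB| = |B − T| = 56.01.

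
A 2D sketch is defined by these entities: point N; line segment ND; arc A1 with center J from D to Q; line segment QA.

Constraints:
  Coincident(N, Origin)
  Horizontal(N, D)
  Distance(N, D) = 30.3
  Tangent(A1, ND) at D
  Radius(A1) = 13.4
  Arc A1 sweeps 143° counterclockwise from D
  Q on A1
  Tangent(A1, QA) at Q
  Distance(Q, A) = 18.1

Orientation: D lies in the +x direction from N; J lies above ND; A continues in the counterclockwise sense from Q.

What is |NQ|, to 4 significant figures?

45.31

Since A1 is tangent to ND there, JD ⟂ ND, so J = D + (0, 13.4) = (30.30, 13.40). On A1, D sits at bearing -90° from J; a 143° counterclockwise sweep puts Q at bearing 53°, so Q = J + 13.4·(cos 53°, sin 53°) = (38.36, 24.10). Then |NQ| = |Q − N| = 45.31.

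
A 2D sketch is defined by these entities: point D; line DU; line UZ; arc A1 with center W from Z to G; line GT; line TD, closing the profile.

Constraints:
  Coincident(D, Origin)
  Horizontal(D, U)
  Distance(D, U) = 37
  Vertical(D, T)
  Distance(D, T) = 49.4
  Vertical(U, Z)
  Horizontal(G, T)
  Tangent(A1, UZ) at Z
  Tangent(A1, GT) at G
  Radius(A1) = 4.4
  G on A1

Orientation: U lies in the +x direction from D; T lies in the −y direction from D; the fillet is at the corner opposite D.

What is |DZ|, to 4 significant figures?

58.26

The virtual corner opposite D is at (37.00, -49.40). The tangent condition forces WZ to be normal to UZ and since A1 is tangent to GT there, WG ⟂ GT, with radius 4.4, so the center W sits 4.4 in from both sides at W = (32.60, -45.00). That places the tangent points at Z = (37.00, -45.00) on UZ and G = (32.60, -49.40) on GT. Then |DZ| = |Z − D| = 58.26.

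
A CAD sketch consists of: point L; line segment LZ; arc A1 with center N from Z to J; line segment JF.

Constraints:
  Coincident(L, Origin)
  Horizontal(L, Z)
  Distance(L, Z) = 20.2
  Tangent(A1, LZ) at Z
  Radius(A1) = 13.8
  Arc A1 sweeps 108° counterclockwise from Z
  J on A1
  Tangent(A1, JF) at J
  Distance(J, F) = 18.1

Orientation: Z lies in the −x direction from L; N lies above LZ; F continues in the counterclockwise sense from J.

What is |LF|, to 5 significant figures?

37.484

On A1, Z sits at bearing -90° from N; a 108° counterclockwise sweep puts J at bearing 18°, so J = N + 13.8·(cos 18°, sin 18°) = (-7.0754, 18.064). A1 meets JF tangentially, so NJ is at right angles to JF, so JF runs along (−sin 18°, cos 18°); with |JF| = 18.1, F = (-12.669, 35.279). Then |LF| = |F − L| = 37.484.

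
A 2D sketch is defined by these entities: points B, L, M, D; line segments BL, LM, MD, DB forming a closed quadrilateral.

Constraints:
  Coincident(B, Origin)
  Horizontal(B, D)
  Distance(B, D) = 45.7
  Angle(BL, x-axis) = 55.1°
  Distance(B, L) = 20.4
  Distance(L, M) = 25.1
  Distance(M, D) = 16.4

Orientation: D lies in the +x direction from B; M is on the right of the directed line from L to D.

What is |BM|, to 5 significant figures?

29.358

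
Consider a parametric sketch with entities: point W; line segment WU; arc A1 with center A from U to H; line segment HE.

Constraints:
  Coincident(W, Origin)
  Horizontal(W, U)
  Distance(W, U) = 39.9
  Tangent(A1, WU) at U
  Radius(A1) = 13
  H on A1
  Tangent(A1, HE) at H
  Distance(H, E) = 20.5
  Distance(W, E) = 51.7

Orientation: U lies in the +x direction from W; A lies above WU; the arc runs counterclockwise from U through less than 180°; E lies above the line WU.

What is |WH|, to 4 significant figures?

54.15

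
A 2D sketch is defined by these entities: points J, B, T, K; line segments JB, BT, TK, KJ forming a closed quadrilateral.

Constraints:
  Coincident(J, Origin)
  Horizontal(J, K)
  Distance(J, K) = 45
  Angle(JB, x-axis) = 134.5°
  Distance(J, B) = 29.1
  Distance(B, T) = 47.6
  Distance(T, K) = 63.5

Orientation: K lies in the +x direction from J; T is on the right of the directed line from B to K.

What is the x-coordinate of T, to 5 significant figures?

-12.826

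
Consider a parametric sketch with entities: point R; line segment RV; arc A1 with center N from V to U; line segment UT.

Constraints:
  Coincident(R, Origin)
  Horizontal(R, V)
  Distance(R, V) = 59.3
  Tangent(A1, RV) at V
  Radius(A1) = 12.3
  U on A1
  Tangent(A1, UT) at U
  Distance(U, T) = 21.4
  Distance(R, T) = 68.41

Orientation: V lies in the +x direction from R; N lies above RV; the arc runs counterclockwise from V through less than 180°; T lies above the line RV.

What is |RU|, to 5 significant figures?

72.104

Checks: ∠(NV, VR) = 90.00° ✓; |NU| = 12.30 ✓; ∠(NU, UT) = 90.00° ✓; |UT| = 21.40 ✓; |RT| = 68.41 ✓.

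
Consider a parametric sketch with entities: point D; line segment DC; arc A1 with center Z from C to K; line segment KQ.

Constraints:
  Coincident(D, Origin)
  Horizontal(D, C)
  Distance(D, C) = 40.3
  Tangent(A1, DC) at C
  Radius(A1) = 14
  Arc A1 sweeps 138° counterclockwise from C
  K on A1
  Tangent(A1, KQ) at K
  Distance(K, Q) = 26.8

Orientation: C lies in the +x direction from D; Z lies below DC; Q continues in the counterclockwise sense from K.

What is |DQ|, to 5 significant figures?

66.166

D is at the origin; DC is horizontal with |DC| = 40.3 and C on the +x side, so C = (40.300, 0.0000). Tangency of A1 to DC means the radius ZC is perpendicular to DC, so Z = C + (0, -14) = (40.300, -14.000). On A1, C sits at bearing 90° from Z; a 138° counterclockwise sweep puts K at bearing 228°, so K = Z + 14.0·(cos 228°, sin 228°) = (30.932, -24.404). Tangency of A1 to KQ means the radius ZK is perpendicular to KQ, so KQ runs along (−sin 228°, cos 228°); with |KQ| = 26.8, Q = (50.848, -42.337). Then |DQ| = |Q − D| = 66.166.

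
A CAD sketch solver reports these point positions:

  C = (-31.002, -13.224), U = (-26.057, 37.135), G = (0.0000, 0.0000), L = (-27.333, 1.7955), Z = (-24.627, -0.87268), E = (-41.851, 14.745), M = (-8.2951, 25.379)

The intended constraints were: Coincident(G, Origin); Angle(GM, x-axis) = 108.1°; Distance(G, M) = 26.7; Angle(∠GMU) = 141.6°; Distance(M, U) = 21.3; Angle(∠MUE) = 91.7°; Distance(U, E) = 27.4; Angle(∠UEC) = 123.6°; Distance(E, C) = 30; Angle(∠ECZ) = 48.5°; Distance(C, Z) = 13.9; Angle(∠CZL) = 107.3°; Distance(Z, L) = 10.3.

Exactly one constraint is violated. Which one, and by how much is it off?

Distance(Z, L) = 10.3 — off by 6.50.

G = (0.00, 0.00) ✓; GM at 108.1° ✓; |GM| = 26.70 ✓; ∠GMU = 141.6° ✓; |MU| = 21.30 ✓; ∠MUE = 91.70° ✓; |UE| = 27.40 ✓; ∠UEC = 123.6° ✓; |EC| = 30.00 ✓; ∠ECZ = 48.50° ✓; |CZ| = 13.90 ✓; ∠CZL = 107.3° ✓; |ZL| = 3.800 ✗.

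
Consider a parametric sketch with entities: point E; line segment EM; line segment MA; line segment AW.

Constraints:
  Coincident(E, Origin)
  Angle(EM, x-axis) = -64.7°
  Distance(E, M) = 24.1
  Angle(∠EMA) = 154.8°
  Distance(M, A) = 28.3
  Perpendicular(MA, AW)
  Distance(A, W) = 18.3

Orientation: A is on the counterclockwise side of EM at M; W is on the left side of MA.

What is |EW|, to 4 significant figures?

50.75

E is at the origin; EM runs at -64.7° with length 24.1, so M = 24.1·(cos -64.7°, sin -64.7°) = (10.30, -21.79). ∠EMA = 154.8°, so MA runs at -64.7° + (180° − 154.8°) = -39.50° from the x-axis; with |MA| = 28.3, A = M + 28.3·(cos -39.50°, sin -39.50°) = (32.14, -39.79). MA ⟂ AW; with |AW| = 18.3 on the left of MA, W = A + 18.3·(0.6361, 0.7716) = (43.78, -25.67). Then |EW| = |W − E| = 50.75.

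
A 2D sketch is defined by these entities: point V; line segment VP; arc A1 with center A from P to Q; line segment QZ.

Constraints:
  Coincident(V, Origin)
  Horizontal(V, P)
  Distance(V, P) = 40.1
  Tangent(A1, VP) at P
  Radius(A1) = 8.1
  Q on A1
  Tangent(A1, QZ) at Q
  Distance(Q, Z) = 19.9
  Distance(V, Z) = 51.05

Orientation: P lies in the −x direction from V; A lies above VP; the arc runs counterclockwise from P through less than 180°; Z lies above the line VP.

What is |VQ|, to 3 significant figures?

34.9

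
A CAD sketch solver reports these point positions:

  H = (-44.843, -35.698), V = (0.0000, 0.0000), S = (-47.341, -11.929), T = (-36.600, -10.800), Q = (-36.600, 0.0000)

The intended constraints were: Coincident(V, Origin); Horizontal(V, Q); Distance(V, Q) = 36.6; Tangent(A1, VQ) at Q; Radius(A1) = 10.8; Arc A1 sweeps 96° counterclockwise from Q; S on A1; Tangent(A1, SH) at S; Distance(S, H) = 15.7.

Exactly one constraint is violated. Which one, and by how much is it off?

Distance(S, H) = 15.7 — off by 8.20.

V = (0.00, 0.00) ✓; V.y = 0.00, Q.y = 0.00 ✓; |VQ| = 36.60 ✓; ∠(TQ, QV) = 90.00° ✓; |TQ| = 10.80 ✓; bearing(T→S) − bearing(T→Q) = 96.00° ✓; |TS| = 10.80 ✓; ∠(TS, SH) = 90.00° ✓; |SH| = 23.90 ✗.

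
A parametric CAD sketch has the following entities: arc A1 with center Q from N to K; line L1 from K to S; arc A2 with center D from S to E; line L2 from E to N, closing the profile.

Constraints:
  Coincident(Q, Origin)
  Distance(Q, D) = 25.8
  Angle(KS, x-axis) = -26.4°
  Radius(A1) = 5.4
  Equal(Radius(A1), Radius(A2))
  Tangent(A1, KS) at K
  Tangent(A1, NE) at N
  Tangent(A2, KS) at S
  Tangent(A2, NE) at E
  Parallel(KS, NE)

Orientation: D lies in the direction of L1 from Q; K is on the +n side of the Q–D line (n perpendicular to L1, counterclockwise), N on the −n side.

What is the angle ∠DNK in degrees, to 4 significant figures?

78.18°

The slot axis is L1's direction at -26.4°, so u = (cos -26.4°, sin -26.4°) = (0.8957, -0.4446) and n = (−sin -26.4°, cos -26.4°) = (0.4446, 0.8957). Q is at the origin and D lies 25.8 along u from Q, so D = 25.8·u = (23.11, -11.47). Tangency of A1 to both parallel lines with radius 5.4 puts K and N at Q ± 5.4·n: K = (2.401, 4.837), N = (-2.401, -4.837). Then cos ∠DNK = ND·NK / (|ND||NK|), giving 78.18°.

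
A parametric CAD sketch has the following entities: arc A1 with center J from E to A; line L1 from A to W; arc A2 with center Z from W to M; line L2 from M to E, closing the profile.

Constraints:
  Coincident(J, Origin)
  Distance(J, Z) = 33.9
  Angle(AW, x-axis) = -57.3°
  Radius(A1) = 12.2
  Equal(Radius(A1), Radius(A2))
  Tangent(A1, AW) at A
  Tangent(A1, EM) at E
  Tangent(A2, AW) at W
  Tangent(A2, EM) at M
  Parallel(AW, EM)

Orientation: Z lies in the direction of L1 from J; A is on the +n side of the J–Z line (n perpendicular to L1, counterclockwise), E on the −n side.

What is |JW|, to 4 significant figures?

36.03

The slot axis is L1's direction at -57.3°, so u = (cos -57.3°, sin -57.3°) = (0.5402, -0.8415) and n = (−sin -57.3°, cos -57.3°) = (0.8415, 0.5402). J is at the origin and Z lies 33.9 along u from J, so Z = 33.9·u = (18.31, -28.53). Tangency of A1 to both parallel lines with radius 12.2 puts A and E at J ± 12.2·n: A = (10.27, 6.591), E = (-10.27, -6.591). Equal radii place W and M the same way about Z: W = Z + 12.2·n = (28.58, -21.94), M = Z − 12.2·n = (8.048, -35.12). Then |JW| = |W − J| = 36.03.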